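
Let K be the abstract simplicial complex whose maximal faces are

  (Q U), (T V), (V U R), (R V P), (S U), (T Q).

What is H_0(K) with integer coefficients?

Fix the vertex order P < Q < R < S < T < U < V and write every simplex with vertices in increasing order. Then dim K = 2 and the simplices of K are:

  0-simplices (7): P, Q, R, S, T, U, V
  1-simplices (9): PR, PV, QT, QU, RU, RV, SU, TV, UV
  2-simplices (2): PRV, RUV

Hence C_0 ≅ Z^7, C_1 ≅ Z^9, C_2 ≅ Z^2.

∂_1: C_1 → C_0 sends each edge [p,q] (with p < q) to q − p.
This gives a 7×9 integer matrix of rank 6; reducing to Smith normal form yields diagonal entries (1,1,1,1,1,1).

Boundary ∂_2: C_2 → C_1 acts by ∂[p,q,r] = [q,r] − [p,r] + [p,q]. For instance
  ∂RUV = UV − RV + RU,
  ∂PRV = RV − PV + PR.
This gives a 9×2 integer matrix of rank 2; reducing to Smith normal form yields diagonal entries (1,1).

Reading off H_k = ker ∂_k / im ∂_{k+1}:

  H_0: rank C_0 − rank ∂_1 = 7 − 6 = 1, and the invariant factors of ∂_1 are all 1, so H_0 = Z.

H_0 ≅ Z.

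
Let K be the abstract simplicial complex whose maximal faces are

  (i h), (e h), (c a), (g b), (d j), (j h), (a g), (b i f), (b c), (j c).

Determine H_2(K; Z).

H_2 = 0.

K has 10 vertices, 12 edges, 1 triangle.
rank ∂_2 = 1, rank ∂_3 = 0 ⇒ b_2 = 1 − 1 − 0 = 0. So H_2 ≅ 0.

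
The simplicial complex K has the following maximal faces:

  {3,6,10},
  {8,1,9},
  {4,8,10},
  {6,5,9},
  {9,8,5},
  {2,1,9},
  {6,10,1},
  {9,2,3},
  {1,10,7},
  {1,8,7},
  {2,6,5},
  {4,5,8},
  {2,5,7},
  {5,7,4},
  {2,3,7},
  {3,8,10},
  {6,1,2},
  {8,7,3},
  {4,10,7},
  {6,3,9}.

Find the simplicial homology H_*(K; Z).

H_0 ≅ Z,  H_1 ≅ Z ⊕ Z/2Z,  H_2 = 0.

K has 10 vertices, 30 edges, 20 triangles.
rank ∂_0 = 0, rank ∂_1 = 9 ⇒ b_0 = 10 − 0 − 9 = 1; all invariant factors of ∂_1 are 1 so no torsion. So H_0 = Z.
rank ∂_1 = 9, rank ∂_2 = 20 ⇒ b_1 = 30 − 9 − 20 = 1; ∂_2 has invariant factor(s) [2] giving torsion. So H_1 = Z ⊕ Z/2Z.
rank ∂_2 = 20, rank ∂_3 = 0 ⇒ b_2 = 20 − 20 − 0 = 0. So H_2 = 0.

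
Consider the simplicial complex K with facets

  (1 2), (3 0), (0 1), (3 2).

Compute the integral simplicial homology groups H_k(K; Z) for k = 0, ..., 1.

We work with the vertex ordering 0 < 1 < 2 < 3. The simplices of K, each written with vertices in increasing order, are:

  0-simplices (4): [0], [1], [2], [3]
  1-simplices (4): [0,1], [0,3], [1,2], [2,3]

Hence C_0 ≅ Z^4, C_1 ≅ Z^4.

The boundary map ∂_1: C_1 → C_0 maps an edge to its endpoints' difference, ∂[p,q] = q − p. For instance
  ∂[1,2] = [2] − [1].
The resulting 4×4 matrix has rank 3, and its Smith normal form has invariant factors (1,1,1).

Computing H_k = (kernel of ∂_k) / (image of ∂_{k+1}):

  H_0: rank C_0 − rank ∂_1 = 4 − 3 = 1, and the invariant factors of ∂_1 are all 1, so H_0 = Z.
  H_1: rank ker ∂_1 − rank ∂_2 = (4 − 3) − 0 = 1, and there is no ∂_2, so H_1 = Z.

H_0 = Z,  H_1 = Z.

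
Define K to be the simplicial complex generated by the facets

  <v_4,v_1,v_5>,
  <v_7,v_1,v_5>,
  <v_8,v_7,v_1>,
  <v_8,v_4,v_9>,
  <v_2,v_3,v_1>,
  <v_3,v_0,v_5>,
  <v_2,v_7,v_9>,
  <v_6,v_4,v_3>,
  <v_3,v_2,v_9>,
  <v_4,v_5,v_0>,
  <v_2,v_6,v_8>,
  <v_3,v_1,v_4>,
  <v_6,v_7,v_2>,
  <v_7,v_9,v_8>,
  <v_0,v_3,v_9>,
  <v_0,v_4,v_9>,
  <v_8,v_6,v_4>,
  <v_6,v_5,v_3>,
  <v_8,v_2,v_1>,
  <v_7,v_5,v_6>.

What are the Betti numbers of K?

b_0 = 1, b_1 = 1, b_2 = 0.

K has 10 vertices, 30 edges, 20 triangles.
rank ∂_0 = 0, rank ∂_1 = 9 ⇒ b_0 = 10 − 0 − 9 = 1; all invariant factors of ∂_1 are 1 so no torsion. So H_0 ≅ Z.
rank ∂_1 = 9, rank ∂_2 = 20 ⇒ b_1 = 30 − 9 − 20 = 1; ∂_2 has invariant factor(s) [2] giving torsion. So H_1 ≅ Z ⊕ Z_2.
rank ∂_2 = 20, rank ∂_3 = 0 ⇒ b_2 = 20 − 20 − 0 = 0. So H_2 ≅ 0.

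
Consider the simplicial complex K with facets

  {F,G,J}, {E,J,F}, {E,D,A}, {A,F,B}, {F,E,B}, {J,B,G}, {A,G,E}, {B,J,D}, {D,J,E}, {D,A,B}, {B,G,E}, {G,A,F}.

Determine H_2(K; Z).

H_2 ≅ 0.

Take the total order A < B < D < E < F < G < J on the vertex set. Then K (dimension 2) consists of the simplices:

  0-simplices (7): A, B, D, E, F, G, J
  1-simplices (18): AB, AD, AE, AF, AG, BD, BE, BF, BG, BJ, DE, DJ, EF, EG, EJ, FG, FJ, GJ
  2-simplices (12): ABD, ABF, ADE, AEG, AFG, BDJ, BEF, BEG, BGJ, DEJ, EFJ, FGJ

giving chain groups C_0 ≅ Z^7, C_1 ≅ Z^18, C_2 ≅ Z^12.

Boundary ∂_1: C_1 → C_0 maps an edge to its endpoints' difference, ∂[p,q] = q − p.
This gives a 7×18 integer matrix of rank 6; reducing to Smith normal form yields diagonal entries (1,1,1,1,1,1).

The boundary map ∂_2: C_2 → C_1 acts by ∂[p,q,r] = [q,r] − [p,r] + [p,q]. For instance
  ∂EFJ = FJ − EJ + EF,
  ∂ADE = DE − AE + AD.
The resulting 18×12 matrix has rank 12, and its Smith normal form has invariant factors (1,1,1,1,1,1,1,1,1,1,1,2).

Reading off H_k = ker ∂_k / im ∂_{k+1}:

  H_2: rank ker ∂_2 − rank ∂_3 = (12 − 12) − 0 = 0, and there is no ∂_3, so H_2 = 0.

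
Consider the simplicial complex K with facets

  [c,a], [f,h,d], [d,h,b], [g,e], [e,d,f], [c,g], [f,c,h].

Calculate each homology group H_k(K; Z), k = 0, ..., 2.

H_0 = Z,  H_1 = Z,  H_2 = 0.

K has 8 vertices, 12 edges, 4 triangles.
rank ∂_0 = 0, rank ∂_1 = 7 ⇒ b_0 = 8 − 0 − 7 = 1; all invariant factors of ∂_1 are 1 so no torsion. So H_0 = Z.
rank ∂_1 = 7, rank ∂_2 = 4 ⇒ b_1 = 12 − 7 − 4 = 1; all invariant factors of ∂_2 are 1 so no torsion. So H_1 = Z.
rank ∂_2 = 4, rank ∂_3 = 0 ⇒ b_2 = 4 − 4 − 0 = 0. So H_2 = 0.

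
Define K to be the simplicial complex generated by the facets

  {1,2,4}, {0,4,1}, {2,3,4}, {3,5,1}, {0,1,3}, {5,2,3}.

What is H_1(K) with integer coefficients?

H_1 ≅ Z.

Fix the vertex order 0 < 1 < 2 < 3 < 4 < 5 and write every simplex with vertices in increasing order. Then dim K = 2 and the simplices of K are:

  0-simplices (6): [0], [1], [2], [3], [4], [5]
  1-simplices (12): [0,1], [0,3], [0,4], [1,2], [1,3], [1,4], [1,5], [2,3], [2,4], [2,5], [3,4], [3,5]
  2-simplices (6): [0,1,3], [0,1,4], [1,2,4], [1,3,5], [2,3,4], [2,3,5]

Hence C_0 ≅ Z^6, C_1 ≅ Z^12, C_2 ≅ Z^6.

The boundary map ∂_1: C_1 → C_0 maps an edge to its endpoints' difference, ∂[p,q] = q − p. For instance
  ∂[2,3] = [3] − [2].
The resulting 6×12 matrix has rank 5, and its Smith normal form has invariant factors (1,1,1,1,1).

∂_2: C_2 → C_1 acts by ∂[p,q,r] = [q,r] − [p,r] + [p,q]. For instance
  ∂[0,1,3] = [1,3] − [0,3] + [0,1],
  ∂[1,2,4] = [2,4] − [1,4] + [1,2].
As a 12×6 matrix over Z this has rank 6, with invariant factors (1,1,1,1,1,1).

Reading off H_k = ker ∂_k / im ∂_{k+1}:

  H_1: rank ker ∂_1 − rank ∂_2 = (12 − 5) − 6 = 1, and the invariant factors of ∂_2 are all 1, so H_1 = Z.

(K is a triangulation of the cylinder S^1 x I.)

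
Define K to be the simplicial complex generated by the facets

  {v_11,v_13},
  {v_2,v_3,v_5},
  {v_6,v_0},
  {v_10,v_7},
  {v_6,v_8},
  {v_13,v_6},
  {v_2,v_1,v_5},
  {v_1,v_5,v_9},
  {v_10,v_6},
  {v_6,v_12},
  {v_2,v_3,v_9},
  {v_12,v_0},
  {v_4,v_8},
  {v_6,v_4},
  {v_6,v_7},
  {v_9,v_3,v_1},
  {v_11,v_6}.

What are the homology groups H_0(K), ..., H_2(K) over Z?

Fix the vertex order v_0 < v_1 < v_2 < v_3 < v_4 < v_5 < v_6 < v_7 < v_8 < v_9 < v_10 < v_11 < v_12 < v_13 and write every simplex with vertices in increasing order. Then dim K = 2 and the simplices of K are:

  0-simplices (14): [v_0], [v_1], [v_2], [v_3], [v_4], [v_5], [v_6], [v_7], [v_8], [v_9], [v_10], [v_11], [v_12], [v_13]
  1-simplices (22): (22 of them)
  2-simplices (5): [v_1,v_2,v_5], [v_1,v_3,v_9], [v_1,v_5,v_9], [v_2,v_3,v_5], [v_2,v_3,v_9]

giving chain groups C_0 ≅ Z^14, C_1 ≅ Z^22, C_2 ≅ Z^5.

∂_1: C_1 → C_0 sends each edge [p,q] (with p < q) to q − p. For instance
  ∂[v_5,v_9] = [v_9] − [v_5].
This gives a 14×22 integer matrix of rank 12; reducing to Smith normal form yields diagonal entries (1,1,1,1,1,1,1,1,1,1,1,1).

The boundary map ∂_2: C_2 → C_1 maps a triangle to the signed sum of its edges. For instance
  ∂[v_1,v_3,v_9] = [v_3,v_9] − [v_1,v_9] + [v_1,v_3],
  ∂[v_1,v_5,v_9] = [v_5,v_9] − [v_1,v_9] + [v_1,v_5].
The 22×5 boundary matrix has rank 5 and Smith normal form diag(1,1,1,1,1).

Now H_k = ker ∂_k / im ∂_{k+1}, so:

  H_0: rank C_0 − rank ∂_1 = 14 − 12 = 2, and the invariant factors of ∂_1 are all 1, so H_0 = Z^2.
  H_1: rank ker ∂_1 − rank ∂_2 = (22 − 12) − 5 = 5, and the invariant factors of ∂_2 are all 1, so H_1 = Z^5.
  H_2: rank ker ∂_2 − rank ∂_3 = (5 − 5) − 0 = 0, and there is no ∂_3, so H_2 = 0.

(K is a triangulation of the disjoint union of a wedge of 4 circles and the Möbius band.)

H_0 ≅ Z^2,  H_1 ≅ Z^5,  H_2 = 0.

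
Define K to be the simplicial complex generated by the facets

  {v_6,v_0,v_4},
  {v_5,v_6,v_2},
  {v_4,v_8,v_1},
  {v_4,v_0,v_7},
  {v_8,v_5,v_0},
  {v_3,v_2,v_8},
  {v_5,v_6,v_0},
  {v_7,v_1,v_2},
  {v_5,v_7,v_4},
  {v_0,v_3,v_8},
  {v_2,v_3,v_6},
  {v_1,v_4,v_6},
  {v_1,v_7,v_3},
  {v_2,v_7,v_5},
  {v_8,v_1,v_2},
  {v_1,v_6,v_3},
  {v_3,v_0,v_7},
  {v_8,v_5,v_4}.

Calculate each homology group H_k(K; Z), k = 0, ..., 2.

Take the total order v_0 < v_1 < v_2 < v_3 < v_4 < v_5 < v_6 < v_7 < v_8 on the vertex set. Then K (dimension 2) consists of the simplices:

  0-simplices (9): [v_0], [v_1], [v_2], [v_3], [v_4], [v_5], [v_6], [v_7], [v_8]
  1-simplices (27): (27 of them)
  2-simplices (18): (18 of them)

giving chain groups C_0 ≅ Z^9, C_1 ≅ Z^27, C_2 ≅ Z^18.

Boundary ∂_1: C_1 → C_0 is given by ∂[p,q] = [q] − [p].
The 9×27 boundary matrix has rank 8 and Smith normal form diag(1,1,1,1,1,1,1,1).

The boundary map ∂_2: C_2 → C_1 acts by ∂[p,q,r] = [q,r] − [p,r] + [p,q]. For instance
  ∂[v_1,v_2,v_7] = [v_2,v_7] − [v_1,v_7] + [v_1,v_2],
  ∂[v_1,v_2,v_8] = [v_2,v_8] − [v_1,v_8] + [v_1,v_2].
The 27×18 boundary matrix has rank 18 and Smith normal form diag(1,1,1,1,1,1,1,1,1,1,1,1,1,1,1,1,1,2).

Reading off H_k = ker ∂_k / im ∂_{k+1}:

  H_0: rank C_0 − rank ∂_1 = 9 − 8 = 1, and the invariant factors of ∂_1 are all 1, so H_0 = Z.
  H_1: rank ker ∂_1 − rank ∂_2 = (27 − 8) − 18 = 1, and ∂_2 has invariant factor 2 > 1, so H_1 = Z ⊕ Z_2.
  H_2: rank ker ∂_2 − rank ∂_3 = (18 − 18) − 0 = 0, and there is no ∂_3, so H_2 = 0.

As a check, the Euler characteristic is 9 − 27 + 18 = 0, which agrees with 1 − 1 + 0 = 0.

H_0 ≅ Z,  H_1 ≅ Z ⊕ Z_2,  H_2 = 0.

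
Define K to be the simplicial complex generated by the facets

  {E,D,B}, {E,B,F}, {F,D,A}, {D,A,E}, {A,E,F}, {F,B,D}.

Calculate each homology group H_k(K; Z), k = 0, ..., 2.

H_0 ≅ Z,  H_1 = 0,  H_2 ≅ Z.

Order the vertices as A < B < D < E < F. Listing each simplex with vertices in this order, K has dimension 2 with simplices:

  0-simplices (5): A, B, D, E, F
  1-simplices (9): AD, AE, AF, BD, BE, BF, DE, DF, EF
  2-simplices (6): ADE, ADF, AEF, BDE, BDF, BEF

so the chain groups are C_0 ≅ Z^5, C_1 ≅ Z^9, C_2 ≅ Z^6.

The boundary map ∂_1: C_1 → C_0 sends each edge [p,q] (with p < q) to q − p.
The 5×9 boundary matrix has rank 4 and Smith normal form diag(1,1,1,1).

∂_2: C_2 → C_1 maps a triangle to the signed sum of its edges. For instance
  ∂AEF = EF − AF + AE,
  ∂ADE = DE − AE + AD.
As a 9×6 matrix over Z this has rank 5, with invariant factors (1,1,1,1,1).

Reading off H_k = ker ∂_k / im ∂_{k+1}:

  H_0: rank C_0 − rank ∂_1 = 5 − 4 = 1, and the invariant factors of ∂_1 are all 1, so H_0 ≅ Z.
  H_1: rank ker ∂_1 − rank ∂_2 = (9 − 4) − 5 = 0, and the invariant factors of ∂_2 are all 1, so H_1 ≅ 0.
  H_2: rank ker ∂_2 − rank ∂_3 = (6 − 5) − 0 = 1, and there is no ∂_3, so H_2 ≅ Z.

(K is a triangulation of the 2-sphere S^2.)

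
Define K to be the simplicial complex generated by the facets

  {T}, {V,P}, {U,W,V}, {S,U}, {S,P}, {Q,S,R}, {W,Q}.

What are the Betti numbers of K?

We work with the vertex ordering P < Q < R < S < T < U < V < W. The simplices of K, each written with vertices in increasing order, are:

  0-simplices (8): P, Q, R, S, T, U, V, W
  1-simplices (10): PS, PV, QR, QS, QW, RS, SU, UV, UW, VW
  2-simplices (2): QRS, UVW

Hence C_0 ≅ Z^8, C_1 ≅ Z^10, C_2 ≅ Z^2.

Boundary ∂_1: C_1 → C_0 sends each edge [p,q] (with p < q) to q − p. For instance
  ∂RS = S − R.
As a 8×10 matrix over Z this has rank 6, with invariant factors (1,1,1,1,1,1).

Boundary ∂_2: C_2 → C_1 acts by ∂[p,q,r] = [q,r] − [p,r] + [p,q]. For instance
  ∂UVW = VW − UW + UV,
  ∂QRS = RS − QS + QR.
The resulting 10×2 matrix has rank 2, and its Smith normal form has invariant factors (1,1).

From H_k ≅ ker(∂_k) / im(∂_{k+1}) we obtain:

  H_0: rank C_0 − rank ∂_1 = 8 − 6 = 2, and the invariant factors of ∂_1 are all 1, so H_0 ≅ Z^2.
  H_1: rank ker ∂_1 − rank ∂_2 = (10 − 6) − 2 = 2, and the invariant factors of ∂_2 are all 1, so H_1 ≅ Z^2.
  H_2: rank ker ∂_2 − rank ∂_3 = (2 − 2) − 0 = 0, and there is no ∂_3, so H_2 ≅ 0.

Hence the Betti numbers are b_0 = 2, b_1 = 2, b_2 = 0.

b_0 = 2, b_1 = 2, b_2 = 0.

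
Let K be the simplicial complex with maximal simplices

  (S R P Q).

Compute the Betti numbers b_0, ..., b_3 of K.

We work with the vertex ordering P < Q < R < S. The simplices of K, each written with vertices in increasing order, are:

  0-simplices (4): P, Q, R, S
  1-simplices (6): PQ, PR, PS, QR, QS, RS
  2-simplices (4): PQR, PQS, PRS, QRS
  3-simplices (1): PQRS

giving chain groups C_0 ≅ Z^4, C_1 ≅ Z^6, C_2 ≅ Z^4, C_3 ≅ Z^1.

The boundary map ∂_1: C_1 → C_0 is given by ∂[p,q] = [q] − [p].
This gives a 4×6 integer matrix of rank 3; reducing to Smith normal form yields diagonal entries (1,1,1).

∂_2: C_2 → C_1 acts by ∂[p,q,r] = [q,r] − [p,r] + [p,q]. For instance
  ∂PQR = QR − PR + PQ,
  ∂QRS = RS − QS + QR.
This gives a 6×4 integer matrix of rank 3; reducing to Smith normal form yields diagonal entries (1,1,1).

Boundary ∂_3: C_3 → C_2 sends each 3-simplex σ to the alternating sum Σ_i (−1)^i (σ with its i-th vertex removed). For instance
  ∂PQRS = QRS − PRS + PQS − PQR.
The 4×1 boundary matrix has rank 1 and Smith normal form diag(1).

Now H_k = ker ∂_k / im ∂_{k+1}, so:

  H_0: rank C_0 − rank ∂_1 = 4 − 3 = 1, and the invariant factors of ∂_1 are all 1, so H_0 ≅ Z.
  H_1: rank ker ∂_1 − rank ∂_2 = (6 − 3) − 3 = 0, and the invariant factors of ∂_2 are all 1, so H_1 ≅ 0.
  H_2: rank ker ∂_2 − rank ∂_3 = (4 − 3) − 1 = 0, and the invariant factors of ∂_3 are all 1, so H_2 ≅ 0.
  H_3: rank ker ∂_3 − rank ∂_4 = (1 − 1) − 0 = 0, and there is no ∂_4, so H_3 ≅ 0.

As a check, the Euler characteristic is 4 − 6 + 4 − 1 = 1, which agrees with 1 − 0 + 0 − 0 = 1.
(K is a triangulation of the 3-simplex.)

Hence the Betti numbers are b_0 = 1, b_1 = 0, b_2 = 0, b_3 = 0.

b_0 = 1, b_1 = 0, b_2 = 0, b_3 = 0.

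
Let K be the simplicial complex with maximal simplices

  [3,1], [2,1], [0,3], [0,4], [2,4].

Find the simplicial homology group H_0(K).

H_0 ≅ Z.

We work with the vertex ordering 0 < 1 < 2 < 3 < 4. The simplices of K, each written with vertices in increasing order, are:

  0-simplices (5): [0], [1], [2], [3], [4]
  1-simplices (5): [0,3], [0,4], [1,2], [1,3], [2,4]

so the chain groups are C_0 ≅ Z^5, C_1 ≅ Z^5.

∂_1: C_1 → C_0 is given by ∂[p,q] = [q] − [p].
The resulting 5×5 matrix has rank 4, and its Smith normal form has invariant factors (1,1,1,1).

From H_k ≅ ker(∂_k) / im(∂_{k+1}) we obtain:

  H_0: rank C_0 − rank ∂_1 = 5 − 4 = 1, and the invariant factors of ∂_1 are all 1, so H_0 = Z.

(K is a triangulation of the circle S^1.)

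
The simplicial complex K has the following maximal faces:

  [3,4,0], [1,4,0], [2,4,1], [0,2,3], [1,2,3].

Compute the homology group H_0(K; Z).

H_0 ≅ Z.

Fix the vertex order 0 < 1 < 2 < 3 < 4 and write every simplex with vertices in increasing order. Then dim K = 2 and the simplices of K are:

  0-simplices (5): [0], [1], [2], [3], [4]
  1-simplices (10): [0,1], [0,2], [0,3], [0,4], [1,2], [1,3], [1,4], [2,3], [2,4], [3,4]
  2-simplices (5): [0,1,4], [0,2,3], [0,3,4], [1,2,3], [1,2,4]

giving chain groups C_0 ≅ Z^5, C_1 ≅ Z^10, C_2 ≅ Z^5.

∂_1: C_1 → C_0 maps an edge to its endpoints' difference, ∂[p,q] = q − p. For instance
  ∂[2,3] = [3] − [2].
The 5×10 boundary matrix has rank 4 and Smith normal form diag(1,1,1,1).

Boundary ∂_2: C_2 → C_1 sends each 2-simplex [p,q,r] to [q,r] − [p,r] + [p,q]. For instance
  ∂[1,2,4] = [2,4] − [1,4] + [1,2],
  ∂[1,2,3] = [2,3] − [1,3] + [1,2].
As a 10×5 matrix over Z this has rank 5, with invariant factors (1,1,1,1,1).

Now H_k = ker ∂_k / im ∂_{k+1}, so:

  H_0: rank C_0 − rank ∂_1 = 5 − 4 = 1, and the invariant factors of ∂_1 are all 1, so H_0 ≅ Z.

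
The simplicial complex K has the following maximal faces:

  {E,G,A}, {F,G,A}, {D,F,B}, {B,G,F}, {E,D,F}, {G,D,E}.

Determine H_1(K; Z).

Fix the vertex order A < B < D < E < F < G and write every simplex with vertices in increasing order. Then dim K = 2 and the simplices of K are:

  0-simplices (6): A, B, D, E, F, G
  1-simplices (12): AE, AF, AG, BD, BF, BG, DE, DF, DG, EF, EG, FG
  2-simplices (6): AEG, AFG, BDF, BFG, DEF, DEG

giving chain groups C_0 ≅ Z^6, C_1 ≅ Z^12, C_2 ≅ Z^6.

∂_1: C_1 → C_0 maps an edge to its endpoints' difference, ∂[p,q] = q − p.
This gives a 6×12 integer matrix of rank 5; reducing to Smith normal form yields diagonal entries (1,1,1,1,1).

The boundary map ∂_2: C_2 → C_1 acts by ∂[p,q,r] = [q,r] − [p,r] + [p,q]. For instance
  ∂BFG = FG − BG + BF,
  ∂DEG = EG − DG + DE.
This gives a 12×6 integer matrix of rank 6; reducing to Smith normal form yields diagonal entries (1,1,1,1,1,1).

Reading off H_k = ker ∂_k / im ∂_{k+1}:

  H_1: rank ker ∂_1 − rank ∂_2 = (12 − 5) − 6 = 1, and the invariant factors of ∂_2 are all 1, so H_1 ≅ Z.

(K is a triangulation of the cylinder S^1 x I.)

H_1 ≅ Z.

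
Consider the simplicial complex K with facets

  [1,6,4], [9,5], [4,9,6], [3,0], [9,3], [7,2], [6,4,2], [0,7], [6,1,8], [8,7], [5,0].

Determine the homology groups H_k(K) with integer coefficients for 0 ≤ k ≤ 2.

K has 10 vertices, 16 edges, 4 triangles.
rank ∂_0 = 0, rank ∂_1 = 9 ⇒ b_0 = 10 − 0 − 9 = 1; all invariant factors of ∂_1 are 1 so no torsion. So H_0 ≅ Z.
rank ∂_1 = 9, rank ∂_2 = 4 ⇒ b_1 = 16 − 9 − 4 = 3; all invariant factors of ∂_2 are 1 so no torsion. So H_1 ≅ Z^3.
rank ∂_2 = 4, rank ∂_3 = 0 ⇒ b_2 = 4 − 4 − 0 = 0. So H_2 ≅ 0.

H_0 = Z,  H_1 = Z^3,  H_2 = 0.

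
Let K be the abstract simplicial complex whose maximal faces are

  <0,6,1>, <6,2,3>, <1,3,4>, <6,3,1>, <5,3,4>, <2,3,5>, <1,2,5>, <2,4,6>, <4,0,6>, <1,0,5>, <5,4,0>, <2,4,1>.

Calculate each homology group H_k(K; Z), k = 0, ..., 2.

H_0 = Z,  H_1 = Z/2,  H_2 = 0.

K has 7 vertices, 18 edges, 12 triangles.
rank ∂_0 = 0, rank ∂_1 = 6 ⇒ b_0 = 7 − 0 − 6 = 1; all invariant factors of ∂_1 are 1 so no torsion. So H_0 ≅ Z.
rank ∂_1 = 6, rank ∂_2 = 12 ⇒ b_1 = 18 − 6 − 12 = 0; ∂_2 has invariant factor(s) [2] giving torsion. So H_1 ≅ Z/2.
rank ∂_2 = 12, rank ∂_3 = 0 ⇒ b_2 = 12 − 12 − 0 = 0. So H_2 ≅ 0.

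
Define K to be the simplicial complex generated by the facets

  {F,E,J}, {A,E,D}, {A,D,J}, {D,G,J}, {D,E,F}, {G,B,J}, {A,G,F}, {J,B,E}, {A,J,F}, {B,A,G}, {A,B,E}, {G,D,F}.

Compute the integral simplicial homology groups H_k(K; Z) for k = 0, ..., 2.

Take the total order A < B < D < E < F < G < J on the vertex set. Then K (dimension 2) consists of the simplices:

  0-simplices (7): A, B, D, E, F, G, J
  1-simplices (18): AB, AD, AE, AF, AG, AJ, BE, BG, BJ, DE, DF, DG, DJ, EF, EJ, FG, FJ, GJ
  2-simplices (12): ABE, ABG, ADE, ADJ, AFG, AFJ, BEJ, BGJ, DEF, DFG, DGJ, EFJ

so the chain groups are C_0 ≅ Z^7, C_1 ≅ Z^18, C_2 ≅ Z^12.

The boundary map ∂_1: C_1 → C_0 is given by ∂[p,q] = [q] − [p].
As a 7×18 matrix over Z this has rank 6, with invariant factors (1,1,1,1,1,1).

∂_2: C_2 → C_1 acts by ∂[p,q,r] = [q,r] − [p,r] + [p,q]. For instance
  ∂BEJ = EJ − BJ + BE,
  ∂ADE = DE − AE + AD.
The resulting 18×12 matrix has rank 12, and its Smith normal form has invariant factors (1,1,1,1,1,1,1,1,1,1,1,2).

From H_k ≅ ker(∂_k) / im(∂_{k+1}) we obtain:

  H_0: rank C_0 − rank ∂_1 = 7 − 6 = 1, and the invariant factors of ∂_1 are all 1, so H_0 ≅ Z.
  H_1: rank ker ∂_1 − rank ∂_2 = (18 − 6) − 12 = 0, and ∂_2 has invariant factor 2 > 1, so H_1 ≅ Z/2Z.
  H_2: rank ker ∂_2 − rank ∂_3 = (12 − 12) − 0 = 0, and there is no ∂_3, so H_2 ≅ 0.

As a check, the Euler characteristic is 7 − 18 + 12 = 1, which agrees with 1 − 0 + 0 = 1.
(K is a triangulation of the real projective plane RP^2.)

H_0 = Z,  H_1 = Z/2Z,  H_2 = 0.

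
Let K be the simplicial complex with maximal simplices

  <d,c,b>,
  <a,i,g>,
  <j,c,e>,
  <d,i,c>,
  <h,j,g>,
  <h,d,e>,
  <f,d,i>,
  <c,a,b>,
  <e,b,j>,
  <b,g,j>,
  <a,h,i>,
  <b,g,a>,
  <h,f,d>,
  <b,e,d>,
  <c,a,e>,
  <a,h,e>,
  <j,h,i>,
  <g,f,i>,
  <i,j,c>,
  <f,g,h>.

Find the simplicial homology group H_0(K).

H_0 = Z.

Order the vertices as a < b < c < d < e < f < g < h < i < j. Listing each simplex with vertices in this order, K has dimension 2 with simplices:

  0-simplices (10): a, b, c, d, e, f, g, h, i, j
  1-simplices (30): ab, ac, ae, ag, ah, ai, bc, bd, be, bg, bj, cd, ce, ci, cj, de, df, dh, di, eh, ej, fg, fh, fi, gh, gi, gj, hi, hj, ij
  2-simplices (20): abc, abg, ace, aeh, agi, ahi, bcd, bde, bej, bgj, cdi, cej, cij, deh, dfh, dfi, fgh, fgi, ghj, hij

Hence C_0 ≅ Z^10, C_1 ≅ Z^30, C_2 ≅ Z^20.

The boundary map ∂_1: C_1 → C_0 is given by ∂[p,q] = [q] − [p]. For instance
  ∂ae = e − a.
As a 10×30 matrix over Z this has rank 9, with invariant factors (1,1,1,1,1,1,1,1,1).

Boundary ∂_2: C_2 → C_1 sends each 2-simplex [p,q,r] to [q,r] − [p,r] + [p,q]. For instance
  ∂cej = ej − cj + ce,
  ∂bej = ej − bj + be.
As a 30×20 matrix over Z this has rank 20, with invariant factors (1,1,1,1,1,1,1,1,1,1,1,1,1,1,1,1,1,1,1,2).

Reading off H_k = ker ∂_k / im ∂_{k+1}:

  H_0: rank C_0 − rank ∂_1 = 10 − 9 = 1, and the invariant factors of ∂_1 are all 1, so H_0 = Z.

(K is a triangulation of the Klein bottle.)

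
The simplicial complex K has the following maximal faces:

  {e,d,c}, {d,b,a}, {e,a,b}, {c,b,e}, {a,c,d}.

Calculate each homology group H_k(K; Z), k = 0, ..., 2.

H_0 = Z,  H_1 = Z,  H_2 = 0.

We work with the vertex ordering a < b < c < d < e. The simplices of K, each written with vertices in increasing order, are:

  0-simplices (5): a, b, c, d, e
  1-simplices (10): ab, ac, ad, ae, bc, bd, be, cd, ce, de
  2-simplices (5): abd, abe, acd, bce, cde

Hence C_0 ≅ Z^5, C_1 ≅ Z^10, C_2 ≅ Z^5.

Boundary ∂_1: C_1 → C_0 sends each edge [p,q] (with p < q) to q − p.
This gives a 5×10 integer matrix of rank 4; reducing to Smith normal form yields diagonal entries (1,1,1,1).

Boundary ∂_2: C_2 → C_1 maps a triangle to the signed sum of its edges. For instance
  ∂cde = de − ce + cd,
  ∂acd = cd − ad + ac.
This gives a 10×5 integer matrix of rank 5; reducing to Smith normal form yields diagonal entries (1,1,1,1,1).

Reading off H_k = ker ∂_k / im ∂_{k+1}:

  H_0: rank C_0 − rank ∂_1 = 5 − 4 = 1, and the invariant factors of ∂_1 are all 1, so H_0 ≅ Z.
  H_1: rank ker ∂_1 − rank ∂_2 = (10 − 4) − 5 = 1, and the invariant factors of ∂_2 are all 1, so H_1 ≅ Z.
  H_2: rank ker ∂_2 − rank ∂_3 = (5 − 5) − 0 = 0, and there is no ∂_3, so H_2 ≅ 0.

As a check, the Euler characteristic is 5 − 10 + 5 = 0, which agrees with 1 − 1 + 0 = 0.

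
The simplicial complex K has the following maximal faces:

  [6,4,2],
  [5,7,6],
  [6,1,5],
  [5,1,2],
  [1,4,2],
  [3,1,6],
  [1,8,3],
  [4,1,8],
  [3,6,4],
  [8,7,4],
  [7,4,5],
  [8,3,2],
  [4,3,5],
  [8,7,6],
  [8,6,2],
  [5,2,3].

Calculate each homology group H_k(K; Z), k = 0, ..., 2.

H_0 ≅ Z,  H_1 ≅ Z^2,  H_2 ≅ Z.

Fix the vertex order 1 < 2 < 3 < 4 < 5 < 6 < 7 < 8 and write every simplex with vertices in increasing order. Then dim K = 2 and the simplices of K are:

  0-simplices (8): [1], [2], [3], [4], [5], [6], [7], [8]
  1-simplices (24): (24 of them)
  2-simplices (16): [1,2,4], [1,2,5], [1,3,6], [1,3,8], [1,4,8], [1,5,6], [2,3,5], [2,3,8], [2,4,6], [2,6,8], [3,4,5], [3,4,6], [4,5,7], [4,7,8], [5,6,7], [6,7,8]

giving chain groups C_0 ≅ Z^8, C_1 ≅ Z^24, C_2 ≅ Z^16.

The boundary map ∂_1: C_1 → C_0 is given by ∂[p,q] = [q] − [p]. For instance
  ∂[3,8] = [8] − [3].
The resulting 8×24 matrix has rank 7, and its Smith normal form has invariant factors (1,1,1,1,1,1,1).

The boundary map ∂_2: C_2 → C_1 maps a triangle to the signed sum of its edges. For instance
  ∂[2,3,8] = [3,8] − [2,8] + [2,3],
  ∂[1,3,6] = [3,6] − [1,6] + [1,3].
The resulting 24×16 matrix has rank 15, and its Smith normal form has invariant factors (1,1,1,1,1,1,1,1,1,1,1,1,1,1,1).

Computing H_k = (kernel of ∂_k) / (image of ∂_{k+1}):

  H_0: rank C_0 − rank ∂_1 = 8 − 7 = 1, and the invariant factors of ∂_1 are all 1, so H_0 ≅ Z.
  H_1: rank ker ∂_1 − rank ∂_2 = (24 − 7) − 15 = 2, and the invariant factors of ∂_2 are all 1, so H_1 ≅ Z^2.
  H_2: rank ker ∂_2 − rank ∂_3 = (16 − 15) − 0 = 1, and there is no ∂_3, so H_2 ≅ Z.

As a check, the Euler characteristic is 8 − 24 + 16 = 0, which agrees with 1 − 2 + 1 = 0.
(K is a triangulation of the torus T^2.)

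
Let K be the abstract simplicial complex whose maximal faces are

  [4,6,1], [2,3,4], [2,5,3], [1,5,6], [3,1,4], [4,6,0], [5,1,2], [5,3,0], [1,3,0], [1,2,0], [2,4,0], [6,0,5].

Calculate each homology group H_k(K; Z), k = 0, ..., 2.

K has 7 vertices, 18 edges, 12 triangles.
rank ∂_0 = 0, rank ∂_1 = 6 ⇒ b_0 = 7 − 0 − 6 = 1; all invariant factors of ∂_1 are 1 so no torsion. So H_0 = Z.
rank ∂_1 = 6, rank ∂_2 = 12 ⇒ b_1 = 18 − 6 − 12 = 0; ∂_2 has invariant factor(s) [2] giving torsion. So H_1 = Z/2Z.
rank ∂_2 = 12, rank ∂_3 = 0 ⇒ b_2 = 12 − 12 − 0 = 0. So H_2 = 0.

H_0 = Z,  H_1 = Z/2Z,  H_2 = 0.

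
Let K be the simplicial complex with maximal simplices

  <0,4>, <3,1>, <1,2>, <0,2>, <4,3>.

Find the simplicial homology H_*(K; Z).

Order the vertices as 0 < 1 < 2 < 3 < 4. Listing each simplex with vertices in this order, K has dimension 1 with simplices:

  0-simplices (5): [0], [1], [2], [3], [4]
  1-simplices (5): [0,2], [0,4], [1,2], [1,3], [3,4]

Hence C_0 ≅ Z^5, C_1 ≅ Z^5.

The boundary map ∂_1: C_1 → C_0 sends each edge [p,q] (with p < q) to q − p.
The 5×5 boundary matrix has rank 4 and Smith normal form diag(1,1,1,1).

Now H_k = ker ∂_k / im ∂_{k+1}, so:

  H_0: rank C_0 − rank ∂_1 = 5 − 4 = 1, and the invariant factors of ∂_1 are all 1, so H_0 ≅ Z.
  H_1: rank ker ∂_1 − rank ∂_2 = (5 − 4) − 0 = 1, and there is no ∂_2, so H_1 ≅ Z.

H_0 = Z,  H_1 = Z.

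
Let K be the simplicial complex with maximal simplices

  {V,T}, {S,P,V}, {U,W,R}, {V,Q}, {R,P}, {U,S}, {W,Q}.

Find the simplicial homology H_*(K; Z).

K has 8 vertices, 11 edges, 2 triangles.
rank ∂_0 = 0, rank ∂_1 = 7 ⇒ b_0 = 8 − 0 − 7 = 1; all invariant factors of ∂_1 are 1 so no torsion. So H_0 = Z.
rank ∂_1 = 7, rank ∂_2 = 2 ⇒ b_1 = 11 − 7 − 2 = 2; all invariant factors of ∂_2 are 1 so no torsion. So H_1 = Z^2.
rank ∂_2 = 2, rank ∂_3 = 0 ⇒ b_2 = 2 − 2 − 0 = 0. So H_2 = 0.

H_0 ≅ Z,  H_1 ≅ Z^2,  H_2 = 0.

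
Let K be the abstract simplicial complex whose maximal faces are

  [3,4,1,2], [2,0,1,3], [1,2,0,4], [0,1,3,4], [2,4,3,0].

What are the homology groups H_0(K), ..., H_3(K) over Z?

H_0 ≅ Z,  H_1 = 0,  H_2 = 0,  H_3 ≅ Z.

Order the vertices as 0 < 1 < 2 < 3 < 4. Listing each simplex with vertices in this order, K has dimension 3 with simplices:

  0-simplices (5): [0], [1], [2], [3], [4]
  1-simplices (10): [0,1], [0,2], [0,3], [0,4], [1,2], [1,3], [1,4], [2,3], [2,4], [3,4]
  2-simplices (10): [0,1,2], [0,1,3], [0,1,4], [0,2,3], [0,2,4], [0,3,4], [1,2,3], [1,2,4], [1,3,4], [2,3,4]
  3-simplices (5): [0,1,2,3], [0,1,2,4], [0,1,3,4], [0,2,3,4], [1,2,3,4]

so the chain groups are C_0 ≅ Z^5, C_1 ≅ Z^10, C_2 ≅ Z^10, C_3 ≅ Z^5.

Boundary ∂_1: C_1 → C_0 sends each edge [p,q] (with p < q) to q − p.
As a 5×10 matrix over Z this has rank 4, with invariant factors (1,1,1,1).

The boundary map ∂_2: C_2 → C_1 acts by ∂[p,q,r] = [q,r] − [p,r] + [p,q]. For instance
  ∂[0,3,4] = [3,4] − [0,4] + [0,3],
  ∂[1,2,3] = [2,3] − [1,3] + [1,2].
The resulting 10×10 matrix has rank 6, and its Smith normal form has invariant factors (1,1,1,1,1,1).

The boundary map ∂_3: C_3 → C_2 sends each 3-simplex σ to the alternating sum Σ_i (−1)^i (σ with its i-th vertex removed). For instance
  ∂[0,1,2,3] = [1,2,3] − [0,2,3] + [0,1,3] − [0,1,2],
  ∂[0,1,2,4] = [1,2,4] − [0,2,4] + [0,1,4] − [0,1,2].
The resulting 10×5 matrix has rank 4, and its Smith normal form has invariant factors (1,1,1,1).

Now H_k = ker ∂_k / im ∂_{k+1}, so:

  H_0: rank C_0 − rank ∂_1 = 5 − 4 = 1, and the invariant factors of ∂_1 are all 1, so H_0 = Z.
  H_1: rank ker ∂_1 − rank ∂_2 = (10 − 4) − 6 = 0, and the invariant factors of ∂_2 are all 1, so H_1 = 0.
  H_2: rank ker ∂_2 − rank ∂_3 = (10 − 6) − 4 = 0, and the invariant factors of ∂_3 are all 1, so H_2 = 0.
  H_3: rank ker ∂_3 − rank ∂_4 = (5 − 4) − 0 = 1, and there is no ∂_4, so H_3 = Z.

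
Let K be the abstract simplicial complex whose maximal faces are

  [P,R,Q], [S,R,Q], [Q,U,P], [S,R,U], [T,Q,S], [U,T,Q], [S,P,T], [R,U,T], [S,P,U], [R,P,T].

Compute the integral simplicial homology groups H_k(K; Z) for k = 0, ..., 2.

H_0 = Z,  H_1 = Z_2,  H_2 = 0.

Order the vertices as P < Q < R < S < T < U. Listing each simplex with vertices in this order, K has dimension 2 with simplices:

  0-simplices (6): P, Q, R, S, T, U
  1-simplices (15): PQ, PR, PS, PT, PU, QR, QS, QT, QU, RS, RT, RU, ST, SU, TU
  2-simplices (10): PQR, PQU, PRT, PST, PSU, QRS, QST, QTU, RSU, RTU

so the chain groups are C_0 ≅ Z^6, C_1 ≅ Z^15, C_2 ≅ Z^10.

The boundary map ∂_1: C_1 → C_0 is given by ∂[p,q] = [q] − [p].
This gives a 6×15 integer matrix of rank 5; reducing to Smith normal form yields diagonal entries (1,1,1,1,1).

∂_2: C_2 → C_1 maps a triangle to the signed sum of its edges. For instance
  ∂PQU = QU − PU + PQ,
  ∂RSU = SU − RU + RS.
As a 15×10 matrix over Z this has rank 10, with invariant factors (1,1,1,1,1,1,1,1,1,2).

Computing H_k = (kernel of ∂_k) / (image of ∂_{k+1}):

  H_0: rank C_0 − rank ∂_1 = 6 − 5 = 1, and the invariant factors of ∂_1 are all 1, so H_0 = Z.
  H_1: rank ker ∂_1 − rank ∂_2 = (15 − 5) − 10 = 0, and ∂_2 has invariant factor 2 > 1, so H_1 = Z_2.
  H_2: rank ker ∂_2 − rank ∂_3 = (10 − 10) − 0 = 0, and there is no ∂_3, so H_2 = 0.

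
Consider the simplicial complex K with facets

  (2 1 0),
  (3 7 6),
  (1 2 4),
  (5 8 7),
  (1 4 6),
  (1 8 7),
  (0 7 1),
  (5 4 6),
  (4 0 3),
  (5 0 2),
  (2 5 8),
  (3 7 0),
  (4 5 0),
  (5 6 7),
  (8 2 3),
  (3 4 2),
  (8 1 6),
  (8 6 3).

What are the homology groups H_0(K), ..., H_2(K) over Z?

H_0 = Z,  H_1 = Z ⊕ Z/2,  H_2 = 0.

We work with the vertex ordering 0 < 1 < 2 < 3 < 4 < 5 < 6 < 7 < 8. The simplices of K, each written with vertices in increasing order, are:

  0-simplices (9): [0], [1], [2], [3], [4], [5], [6], [7], [8]
  1-simplices (27): (27 of them)
  2-simplices (18): [0,1,2], [0,1,7], [0,2,5], [0,3,4], [0,3,7], [0,4,5], [1,2,4], [1,4,6], [1,6,8], [1,7,8], [2,3,4], [2,3,8], [2,5,8], [3,6,7], [3,6,8], [4,5,6], [5,6,7], [5,7,8]

giving chain groups C_0 ≅ Z^9, C_1 ≅ Z^27, C_2 ≅ Z^18.

Boundary ∂_1: C_1 → C_0 maps an edge to its endpoints' difference, ∂[p,q] = q − p.
This gives a 9×27 integer matrix of rank 8; reducing to Smith normal form yields diagonal entries (1,1,1,1,1,1,1,1).

The boundary map ∂_2: C_2 → C_1 maps a triangle to the signed sum of its edges. For instance
  ∂[1,7,8] = [7,8] − [1,8] + [1,7],
  ∂[0,1,2] = [1,2] − [0,2] + [0,1].
As a 27×18 matrix over Z this has rank 18, with invariant factors (1,1,1,1,1,1,1,1,1,1,1,1,1,1,1,1,1,2).

Computing H_k = (kernel of ∂_k) / (image of ∂_{k+1}):

  H_0: rank C_0 − rank ∂_1 = 9 − 8 = 1, and the invariant factors of ∂_1 are all 1, so H_0 ≅ Z.
  H_1: rank ker ∂_1 − rank ∂_2 = (27 − 8) − 18 = 1, and ∂_2 has invariant factor 2 > 1, so H_1 ≅ Z ⊕ Z/2.
  H_2: rank ker ∂_2 − rank ∂_3 = (18 − 18) − 0 = 0, and there is no ∂_3, so H_2 ≅ 0.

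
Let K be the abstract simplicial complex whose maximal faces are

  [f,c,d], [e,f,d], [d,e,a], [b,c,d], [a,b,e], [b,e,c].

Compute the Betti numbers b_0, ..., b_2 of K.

b_0 = 1, b_1 = 1, b_2 = 0.

We work with the vertex ordering a < b < c < d < e < f. The simplices of K, each written with vertices in increasing order, are:

  0-simplices (6): a, b, c, d, e, f
  1-simplices (12): ab, ad, ae, bc, bd, be, cd, ce, cf, de, df, ef
  2-simplices (6): abe, ade, bcd, bce, cdf, def

giving chain groups C_0 ≅ Z^6, C_1 ≅ Z^12, C_2 ≅ Z^6.

∂_1: C_1 → C_0 maps an edge to its endpoints' difference, ∂[p,q] = q − p. For instance
  ∂ae = e − a.
This gives a 6×12 integer matrix of rank 5; reducing to Smith normal form yields diagonal entries (1,1,1,1,1).

The boundary map ∂_2: C_2 → C_1 maps a triangle to the signed sum of its edges. For instance
  ∂bce = ce − be + bc,
  ∂ade = de − ae + ad.
The resulting 12×6 matrix has rank 6, and its Smith normal form has invariant factors (1,1,1,1,1,1).

From H_k ≅ ker(∂_k) / im(∂_{k+1}) we obtain:

  H_0: rank C_0 − rank ∂_1 = 6 − 5 = 1, and the invariant factors of ∂_1 are all 1, so H_0 ≅ Z.
  H_1: rank ker ∂_1 − rank ∂_2 = (12 − 5) − 6 = 1, and the invariant factors of ∂_2 are all 1, so H_1 ≅ Z.
  H_2: rank ker ∂_2 − rank ∂_3 = (6 − 6) − 0 = 0, and there is no ∂_3, so H_2 ≅ 0.

Hence the Betti numbers are b_0 = 1, b_1 = 1, b_2 = 0.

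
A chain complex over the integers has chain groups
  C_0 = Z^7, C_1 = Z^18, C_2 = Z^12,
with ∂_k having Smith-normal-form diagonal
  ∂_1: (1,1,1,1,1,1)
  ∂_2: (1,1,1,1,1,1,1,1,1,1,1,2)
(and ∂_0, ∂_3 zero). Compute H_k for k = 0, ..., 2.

H_0 = Z,  H_1 = Z/2,  H_2 = 0.

H_0: b_0 = 7 − 0 − 6 = 1; torsion from ∂_1 factors > 1: none. So H_0 = Z.
H_1: b_1 = 18 − 6 − 12 = 0; torsion from ∂_2 factors > 1: [2]. So H_1 = Z/2.
H_2: b_2 = 12 − 12 − 0 = 0; torsion from ∂_3 factors > 1: none. So H_2 = 0.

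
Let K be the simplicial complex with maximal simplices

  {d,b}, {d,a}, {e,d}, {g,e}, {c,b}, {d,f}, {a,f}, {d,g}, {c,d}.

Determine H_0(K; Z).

H_0 ≅ Z.

Order the vertices as a < b < c < d < e < f < g. Listing each simplex with vertices in this order, K has dimension 1 with simplices:

  0-simplices (7): a, b, c, d, e, f, g
  1-simplices (9): ad, af, bc, bd, cd, de, df, dg, eg

Hence C_0 ≅ Z^7, C_1 ≅ Z^9.

Boundary ∂_1: C_1 → C_0 sends each edge [p,q] (with p < q) to q − p.
The resulting 7×9 matrix has rank 6, and its Smith normal form has invariant factors (1,1,1,1,1,1).

Computing H_k = (kernel of ∂_k) / (image of ∂_{k+1}):

  H_0: rank C_0 − rank ∂_1 = 7 − 6 = 1, and the invariant factors of ∂_1 are all 1, so H_0 ≅ Z.

(K is a triangulation of a wedge of 3 circles.)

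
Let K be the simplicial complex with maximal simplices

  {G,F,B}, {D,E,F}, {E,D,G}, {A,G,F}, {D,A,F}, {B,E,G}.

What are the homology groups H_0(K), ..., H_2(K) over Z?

Order the vertices as A < B < D < E < F < G. Listing each simplex with vertices in this order, K has dimension 2 with simplices:

  0-simplices (6): A, B, D, E, F, G
  1-simplices (12): AD, AF, AG, BE, BF, BG, DE, DF, DG, EF, EG, FG
  2-simplices (6): ADF, AFG, BEG, BFG, DEF, DEG

Hence C_0 ≅ Z^6, C_1 ≅ Z^12, C_2 ≅ Z^6.

Boundary ∂_1: C_1 → C_0 is given by ∂[p,q] = [q] − [p]. For instance
  ∂AF = F − A.
This gives a 6×12 integer matrix of rank 5; reducing to Smith normal form yields diagonal entries (1,1,1,1,1).

The boundary map ∂_2: C_2 → C_1 maps a triangle to the signed sum of its edges. For instance
  ∂ADF = DF − AF + AD,
  ∂BFG = FG − BG + BF.
This gives a 12×6 integer matrix of rank 6; reducing to Smith normal form yields diagonal entries (1,1,1,1,1,1).

Reading off H_k = ker ∂_k / im ∂_{k+1}:

  H_0: rank C_0 − rank ∂_1 = 6 − 5 = 1, and the invariant factors of ∂_1 are all 1, so H_0 ≅ Z.
  H_1: rank ker ∂_1 − rank ∂_2 = (12 − 5) − 6 = 1, and the invariant factors of ∂_2 are all 1, so H_1 ≅ Z.
  H_2: rank ker ∂_2 − rank ∂_3 = (6 − 6) − 0 = 0, and there is no ∂_3, so H_2 ≅ 0.

As a check, the Euler characteristic is 6 − 12 + 6 = 0, which agrees with 1 − 1 + 0 = 0.
(K is a triangulation of the cylinder S^1 x I.)

H_0 = Z,  H_1 = Z,  H_2 = 0.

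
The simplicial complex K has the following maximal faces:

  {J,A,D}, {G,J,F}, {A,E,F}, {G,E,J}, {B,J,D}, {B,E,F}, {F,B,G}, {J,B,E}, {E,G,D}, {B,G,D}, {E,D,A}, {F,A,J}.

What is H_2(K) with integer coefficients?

Order the vertices as A < B < D < E < F < G < J. Listing each simplex with vertices in this order, K has dimension 2 with simplices:

  0-simplices (7): A, B, D, E, F, G, J
  1-simplices (18): AD, AE, AF, AJ, BD, BE, BF, BG, BJ, DE, DG, DJ, EF, EG, EJ, FG, FJ, GJ
  2-simplices (12): ADE, ADJ, AEF, AFJ, BDG, BDJ, BEF, BEJ, BFG, DEG, EGJ, FGJ

Hence C_0 ≅ Z^7, C_1 ≅ Z^18, C_2 ≅ Z^12.

∂_1: C_1 → C_0 maps an edge to its endpoints' difference, ∂[p,q] = q − p. For instance
  ∂DE = E − D.
This gives a 7×18 integer matrix of rank 6; reducing to Smith normal form yields diagonal entries (1,1,1,1,1,1).

∂_2: C_2 → C_1 sends each 2-simplex [p,q,r] to [q,r] − [p,r] + [p,q]. For instance
  ∂BDG = DG − BG + BD,
  ∂BEJ = EJ − BJ + BE.
The resulting 18×12 matrix has rank 12, and its Smith normal form has invariant factors (1,1,1,1,1,1,1,1,1,1,1,2).

Computing H_k = (kernel of ∂_k) / (image of ∂_{k+1}):

  H_2: rank ker ∂_2 − rank ∂_3 = (12 − 12) − 0 = 0, and there is no ∂_3, so H_2 ≅ 0.

H_2 = 0.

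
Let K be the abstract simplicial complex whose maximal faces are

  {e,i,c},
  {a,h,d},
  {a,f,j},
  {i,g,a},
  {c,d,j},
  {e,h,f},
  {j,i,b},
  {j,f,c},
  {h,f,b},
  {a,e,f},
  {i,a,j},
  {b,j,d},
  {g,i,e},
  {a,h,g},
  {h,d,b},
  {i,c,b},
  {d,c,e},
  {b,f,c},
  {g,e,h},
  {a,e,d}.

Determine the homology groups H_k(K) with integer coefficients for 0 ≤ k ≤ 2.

H_0 = Z,  H_1 = Z ⊕ Z/2,  H_2 = 0.

Take the total order a < b < c < d < e < f < g < h < i < j on the vertex set. Then K (dimension 2) consists of the simplices:

  0-simplices (10): a, b, c, d, e, f, g, h, i, j
  1-simplices (30): ad, ae, af, ag, ah, ai, aj, bc, bd, bf, bh, bi, bj, cd, ce, cf, ci, cj, de, dh, dj, ef, eg, eh, ei, fh, fj, gh, gi, ij
  2-simplices (20): ade, adh, aef, afj, agh, agi, aij, bcf, bci, bdh, bdj, bfh, bij, cde, cdj, cei, cfj, efh, egh, egi

so the chain groups are C_0 ≅ Z^10, C_1 ≅ Z^30, C_2 ≅ Z^20.

Boundary ∂_1: C_1 → C_0 is given by ∂[p,q] = [q] − [p]. For instance
  ∂ah = h − a.
As a 10×30 matrix over Z this has rank 9, with invariant factors (1,1,1,1,1,1,1,1,1).

∂_2: C_2 → C_1 maps a triangle to the signed sum of its edges. For instance
  ∂bdh = dh − bh + bd,
  ∂cde = de − ce + cd.
The resulting 30×20 matrix has rank 20, and its Smith normal form has invariant factors (1,1,1,1,1,1,1,1,1,1,1,1,1,1,1,1,1,1,1,2).

From H_k ≅ ker(∂_k) / im(∂_{k+1}) we obtain:

  H_0: rank C_0 − rank ∂_1 = 10 − 9 = 1, and the invariant factors of ∂_1 are all 1, so H_0 ≅ Z.
  H_1: rank ker ∂_1 − rank ∂_2 = (30 − 9) − 20 = 1, and ∂_2 has invariant factor 2 > 1, so H_1 ≅ Z ⊕ Z/2.
  H_2: rank ker ∂_2 − rank ∂_3 = (20 − 20) − 0 = 0, and there is no ∂_3, so H_2 ≅ 0.

As a check, the Euler characteristic is 10 − 30 + 20 = 0, which agrees with 1 − 1 + 0 = 0.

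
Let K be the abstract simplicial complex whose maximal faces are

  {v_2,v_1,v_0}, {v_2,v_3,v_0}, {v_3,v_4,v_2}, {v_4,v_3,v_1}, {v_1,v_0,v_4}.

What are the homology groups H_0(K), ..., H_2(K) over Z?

We work with the vertex ordering v_0 < v_1 < v_2 < v_3 < v_4. The simplices of K, each written with vertices in increasing order, are:

  0-simplices (5): [v_0], [v_1], [v_2], [v_3], [v_4]
  1-simplices (10): [v_0,v_1], [v_0,v_2], [v_0,v_3], [v_0,v_4], [v_1,v_2], [v_1,v_3], [v_1,v_4], [v_2,v_3], [v_2,v_4], [v_3,v_4]
  2-simplices (5): [v_0,v_1,v_2], [v_0,v_1,v_4], [v_0,v_2,v_3], [v_1,v_3,v_4], [v_2,v_3,v_4]

Hence C_0 ≅ Z^5, C_1 ≅ Z^10, C_2 ≅ Z^5.

Boundary ∂_1: C_1 → C_0 maps an edge to its endpoints' difference, ∂[p,q] = q − p.
The 5×10 boundary matrix has rank 4 and Smith normal form diag(1,1,1,1).

The boundary map ∂_2: C_2 → C_1 acts by ∂[p,q,r] = [q,r] − [p,r] + [p,q]. For instance
  ∂[v_0,v_1,v_4] = [v_1,v_4] − [v_0,v_4] + [v_0,v_1],
  ∂[v_2,v_3,v_4] = [v_3,v_4] − [v_2,v_4] + [v_2,v_3].
The 10×5 boundary matrix has rank 5 and Smith normal form diag(1,1,1,1,1).

From H_k ≅ ker(∂_k) / im(∂_{k+1}) we obtain:

  H_0: rank C_0 − rank ∂_1 = 5 − 4 = 1, and the invariant factors of ∂_1 are all 1, so H_0 ≅ Z.
  H_1: rank ker ∂_1 − rank ∂_2 = (10 − 4) − 5 = 1, and the invariant factors of ∂_2 are all 1, so H_1 ≅ Z.
  H_2: rank ker ∂_2 − rank ∂_3 = (5 − 5) − 0 = 0, and there is no ∂_3, so H_2 ≅ 0.

As a check, the Euler characteristic is 5 − 10 + 5 = 0, which agrees with 1 − 1 + 0 = 0.
(K is a triangulation of the Möbius band.)

H_0 ≅ Z,  H_1 ≅ Z,  H_2 = 0.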